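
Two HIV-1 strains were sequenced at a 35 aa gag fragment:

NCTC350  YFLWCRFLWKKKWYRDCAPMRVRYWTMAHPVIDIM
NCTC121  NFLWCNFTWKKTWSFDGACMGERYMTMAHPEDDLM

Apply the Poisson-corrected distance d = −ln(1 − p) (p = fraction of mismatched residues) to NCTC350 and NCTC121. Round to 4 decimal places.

The sequences differ at positions 1 (Y/N), 6 (R/N), 8 (L/T), 12 (K/T), 14 (Y/S), 15 (R/F), 17 (C/G), 19 (P/C), 21 (R/G), 22 (V/E), 25 (W/M), 31 (V/E), 32 (I/D), 34 (I/L).
p = 14/35 = 0.400000.
d = −ln(1 − 0.400000) = −ln(0.600000) = 0.5108.

0.5108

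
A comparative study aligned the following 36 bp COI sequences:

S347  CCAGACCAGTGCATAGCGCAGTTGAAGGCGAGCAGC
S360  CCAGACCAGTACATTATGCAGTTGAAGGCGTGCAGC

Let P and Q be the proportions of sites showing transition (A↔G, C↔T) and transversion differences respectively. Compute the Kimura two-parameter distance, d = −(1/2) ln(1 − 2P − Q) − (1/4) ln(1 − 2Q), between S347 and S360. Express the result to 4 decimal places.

Mismatches occur at site 11 (G→A, transition), site 15 (A→T, transversion), site 16 (G→A, transition), site 17 (C→T, transition), site 31 (A→T, transversion).
Of the 5 differences, 3 transitions and 2 transversions over 36 sites: P = 3/36 = 0.083333, Q = 2/36 = 0.055556.
d = −0.5·ln(0.777778) − 0.25·ln(0.888888) = −0.5·(-0.251314) − 0.25·(-0.117784) = 0.1551.

0.1551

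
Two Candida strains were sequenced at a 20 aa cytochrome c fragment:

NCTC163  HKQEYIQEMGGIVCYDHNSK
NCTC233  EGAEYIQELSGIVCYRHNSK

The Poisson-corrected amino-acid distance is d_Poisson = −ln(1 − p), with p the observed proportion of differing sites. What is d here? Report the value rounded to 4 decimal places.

The sequences differ at positions 1 (H/E), 2 (K/G), 3 (Q/A), 9 (M/L), 10 (G/S), 16 (D/R).
p = 6/20 = 0.300000.
d = −ln(1 − 0.300000) = −ln(0.700000) = 0.3567.

0.3567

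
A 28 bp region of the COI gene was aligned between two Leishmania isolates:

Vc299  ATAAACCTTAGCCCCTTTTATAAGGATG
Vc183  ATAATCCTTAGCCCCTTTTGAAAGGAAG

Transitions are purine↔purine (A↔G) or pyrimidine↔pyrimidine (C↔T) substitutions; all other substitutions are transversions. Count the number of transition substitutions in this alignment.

Mismatches occur at site 5 (A/T, transversion), site 20 (A/G, transition), site 21 (T/A, transversion), site 27 (T/A, transversion).
Of the 4 differences, 1 transition and 3 transversions, so the answer is 1.

1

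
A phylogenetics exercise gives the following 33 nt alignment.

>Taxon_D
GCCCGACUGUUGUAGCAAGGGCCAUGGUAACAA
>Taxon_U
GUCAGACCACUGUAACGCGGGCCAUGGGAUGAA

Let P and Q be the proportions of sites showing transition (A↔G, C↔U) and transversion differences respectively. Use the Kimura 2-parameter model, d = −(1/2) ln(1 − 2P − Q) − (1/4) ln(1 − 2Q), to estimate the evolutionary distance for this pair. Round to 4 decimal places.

0.4522

Differing sites — 2:C/U (Ti); 4:C/A (Tv); 8:U/C (Ti); 9:G/A (Ti); 10:U/C (Ti); 15:G/A (Ti); 17:A/G (Ti); 18:A/C (Tv); 28:U/G (Tv); 30:A/U (Tv); 31:C/G (Tv).
Of the 11 differences, 6 transitions and 5 transversions over 33 sites: P = 6/33 = 0.181818, Q = 5/33 = 0.151515.
d = −0.5·ln(0.484849) − 0.25·ln(0.696970) = −0.5·(-0.723918) − 0.25·(-0.361013) = 0.4522.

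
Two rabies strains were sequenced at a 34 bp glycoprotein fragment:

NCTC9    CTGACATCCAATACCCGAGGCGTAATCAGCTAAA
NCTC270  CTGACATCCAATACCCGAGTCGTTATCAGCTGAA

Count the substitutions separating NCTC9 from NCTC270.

Differing sites — 20:G/T; 24:A/T; 32:A/G.
That gives 3 mismatches out of 34 aligned sites, so the Hamming distance is 3.

3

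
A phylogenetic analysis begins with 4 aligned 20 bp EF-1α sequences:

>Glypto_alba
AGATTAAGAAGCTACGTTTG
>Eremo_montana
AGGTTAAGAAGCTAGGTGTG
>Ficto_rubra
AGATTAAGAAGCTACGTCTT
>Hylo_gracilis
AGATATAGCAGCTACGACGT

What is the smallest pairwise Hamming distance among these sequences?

Pairwise Hamming distances:
  Glypto_alba vs Eremo_montana: 3
  Glypto_alba vs Ficto_rubra: 2
  Glypto_alba vs Hylo_gracilis: 7
  Eremo_montana vs Ficto_rubra: 4
  Eremo_montana vs Hylo_gracilis: 9
  Ficto_rubra vs Hylo_gracilis: 5
The smallest is 2, between Glypto_alba and Ficto_rubra.

2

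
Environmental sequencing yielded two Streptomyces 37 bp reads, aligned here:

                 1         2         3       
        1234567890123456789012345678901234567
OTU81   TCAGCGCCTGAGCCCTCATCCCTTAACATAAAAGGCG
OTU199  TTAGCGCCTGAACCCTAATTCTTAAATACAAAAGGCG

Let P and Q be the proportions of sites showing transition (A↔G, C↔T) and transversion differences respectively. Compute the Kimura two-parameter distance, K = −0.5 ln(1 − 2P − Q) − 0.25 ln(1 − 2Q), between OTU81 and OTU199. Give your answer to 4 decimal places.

Mismatches occur at site 2 (C/T, transition), site 12 (G/A, transition), site 17 (C/A, transversion), site 20 (C/T, transition), site 22 (C/T, transition), site 24 (T/A, transversion), site 27 (C/T, transition), site 29 (T/C, transition).
Of the 8 differences, 6 transitions and 2 transversions over 37 sites: P = 6/37 = 0.162162, Q = 2/37 = 0.054054.
d = −0.5·ln(0.621622) − 0.25·ln(0.891892) = −0.5·(-0.475423) − 0.25·(-0.114410) = 0.2663.

0.2663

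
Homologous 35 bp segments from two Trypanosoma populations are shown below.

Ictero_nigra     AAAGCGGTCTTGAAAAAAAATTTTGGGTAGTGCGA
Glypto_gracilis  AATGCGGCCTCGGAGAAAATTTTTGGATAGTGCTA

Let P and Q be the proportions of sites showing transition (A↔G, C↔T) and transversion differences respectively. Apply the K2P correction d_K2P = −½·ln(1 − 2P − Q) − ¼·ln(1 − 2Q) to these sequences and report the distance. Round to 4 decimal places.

0.2792

Differing sites — 3:A/T (Tv); 8:T/C (Ti); 11:T/C (Ti); 13:A/G (Ti); 15:A/G (Ti); 20:A/T (Tv); 27:G/A (Ti); 34:G/T (Tv).
Of the 8 differences, 5 transitions and 3 transversions over 35 sites: P = 5/35 = 0.142857, Q = 3/35 = 0.085714.
d = −0.5·ln(0.628572) − 0.25·ln(0.828572) = −0.5·(-0.464305) − 0.25·(-0.188052) = 0.2792.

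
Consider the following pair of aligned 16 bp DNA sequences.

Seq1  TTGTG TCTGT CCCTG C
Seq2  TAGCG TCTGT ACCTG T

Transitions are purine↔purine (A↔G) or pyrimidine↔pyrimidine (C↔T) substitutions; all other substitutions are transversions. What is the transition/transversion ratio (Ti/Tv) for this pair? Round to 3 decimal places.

The sequences differ at positions 2 (T/A, transversion), 4 (T/C, transition), 11 (C/A, transversion), 16 (C/T, transition).
Of the 4 differences, 2 transitions and 2 transversions, so Ti/Tv = 2/2 = 1.000.

1.000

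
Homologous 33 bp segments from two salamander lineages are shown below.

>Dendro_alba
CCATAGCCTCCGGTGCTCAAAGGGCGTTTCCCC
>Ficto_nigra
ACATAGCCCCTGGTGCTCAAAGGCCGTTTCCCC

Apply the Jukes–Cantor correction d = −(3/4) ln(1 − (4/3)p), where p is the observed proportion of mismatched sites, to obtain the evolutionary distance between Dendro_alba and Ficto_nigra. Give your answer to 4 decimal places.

Mismatches occur at site 1 (C→A), site 9 (T→C), site 11 (C→T), site 24 (G→C).
p = 4/33 = 0.121212.
d = −0.75 · ln(1 − (4/3)·0.121212) = −0.75 · ln(0.838384) = −0.75 · (-0.176279) = 0.1322.

0.1322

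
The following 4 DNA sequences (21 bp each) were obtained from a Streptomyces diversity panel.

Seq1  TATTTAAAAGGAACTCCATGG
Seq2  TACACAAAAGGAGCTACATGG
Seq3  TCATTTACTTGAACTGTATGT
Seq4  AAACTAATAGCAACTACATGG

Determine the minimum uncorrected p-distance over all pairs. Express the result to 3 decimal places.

Pairwise Hamming distances:
  Seq1 vs Seq2: 5
  Seq1 vs Seq3: 9
  Seq1 vs Seq4: 6
  Seq2 vs Seq3: 12
  Seq2 vs Seq4: 7
  Seq3 vs Seq4: 11
The smallest is 5 mismatches, between Seq1 and Seq2; p = 5/21 = 0.238.

0.238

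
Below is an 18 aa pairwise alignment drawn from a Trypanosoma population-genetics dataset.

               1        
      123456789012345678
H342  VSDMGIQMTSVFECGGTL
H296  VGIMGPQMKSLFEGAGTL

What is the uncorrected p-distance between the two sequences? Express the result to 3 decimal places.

0.389

Mismatches occur at site 2 (S→G), site 3 (D→I), site 6 (I→P), site 9 (T→K), site 11 (V→L), site 14 (C→G), site 15 (G→A).
There are 7 differences over 18 sites, so p = 7/18 = 0.389.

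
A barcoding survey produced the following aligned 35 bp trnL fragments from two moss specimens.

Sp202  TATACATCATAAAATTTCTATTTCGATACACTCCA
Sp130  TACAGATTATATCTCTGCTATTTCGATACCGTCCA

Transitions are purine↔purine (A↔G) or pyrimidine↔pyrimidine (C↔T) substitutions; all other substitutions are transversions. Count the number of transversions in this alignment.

Differing sites — 3:T/C (Ti); 5:C/G (Tv); 8:C/T (Ti); 12:A/T (Tv); 13:A/C (Tv); 14:A/T (Tv); 15:T/C (Ti); 17:T/G (Tv); 30:A/C (Tv); 31:C/G (Tv).
Of the 10 differences, 3 transitions and 7 transversions, so the answer is 7.

7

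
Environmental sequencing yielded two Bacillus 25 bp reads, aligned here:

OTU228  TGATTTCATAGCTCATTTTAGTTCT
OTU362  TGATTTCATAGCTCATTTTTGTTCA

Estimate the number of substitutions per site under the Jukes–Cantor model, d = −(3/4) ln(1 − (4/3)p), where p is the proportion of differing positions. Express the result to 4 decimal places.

0.0846

The sequences differ at positions 20 (A/T), 25 (T/A).
p = 2/25 = 0.080000.
d = −0.75 · ln(1 − (4/3)·0.080000) = −0.75 · ln(0.893333) = −0.75 · (-0.112796) = 0.0846.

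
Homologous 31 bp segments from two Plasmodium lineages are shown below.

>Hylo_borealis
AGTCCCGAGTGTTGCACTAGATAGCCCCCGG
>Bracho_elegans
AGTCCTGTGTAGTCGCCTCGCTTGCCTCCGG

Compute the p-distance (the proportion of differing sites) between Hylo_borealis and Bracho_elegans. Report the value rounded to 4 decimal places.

Mismatches occur at site 6 (C/T), site 8 (A/T), site 11 (G/A), site 12 (T/G), site 14 (G/C), site 15 (C/G), site 16 (A/C), site 19 (A/C), site 21 (A/C), site 23 (A/T), site 27 (C/T).
There are 11 differences over 31 sites, so p = 11/31 = 0.3548.

0.3548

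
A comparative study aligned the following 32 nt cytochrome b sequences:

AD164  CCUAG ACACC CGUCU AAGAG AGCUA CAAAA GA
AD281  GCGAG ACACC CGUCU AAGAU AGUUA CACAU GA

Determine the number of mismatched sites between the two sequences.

6

Mismatches occur at site 1 (C/G), site 3 (U/G), site 20 (G/U), site 23 (C/U), site 28 (A/C), site 30 (A/U).
That gives 6 mismatches out of 32 aligned sites, so the Hamming distance is 6.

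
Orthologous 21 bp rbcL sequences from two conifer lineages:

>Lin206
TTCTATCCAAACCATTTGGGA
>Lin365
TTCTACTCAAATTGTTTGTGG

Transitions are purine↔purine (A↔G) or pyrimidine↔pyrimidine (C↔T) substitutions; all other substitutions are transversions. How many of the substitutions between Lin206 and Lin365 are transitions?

6

Mismatches occur at site 6 (T↔C, transition), site 7 (C↔T, transition), site 12 (C↔T, transition), site 13 (C↔T, transition), site 14 (A↔G, transition), site 19 (G↔T, transversion), site 21 (A↔G, transition).
Of the 7 differences, 6 transitions and 1 transversion, so the answer is 6.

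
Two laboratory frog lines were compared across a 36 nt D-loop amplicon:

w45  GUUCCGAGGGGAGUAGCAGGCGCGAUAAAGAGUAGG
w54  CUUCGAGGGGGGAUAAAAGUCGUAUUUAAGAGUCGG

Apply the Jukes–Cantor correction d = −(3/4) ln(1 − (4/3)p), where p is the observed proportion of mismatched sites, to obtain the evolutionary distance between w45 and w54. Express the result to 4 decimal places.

Mismatches occur at site 1 (G/C), site 5 (C/G), site 6 (G/A), site 7 (A/G), site 12 (A/G), site 13 (G/A), site 16 (G/A), site 17 (C/A), site 20 (G/U), site 23 (C/U), site 24 (G/A), site 25 (A/U), site 27 (A/U), site 34 (A/C).
p = 14/36 = 0.388889.
d = −0.75 · ln(1 − (4/3)·0.388889) = −0.75 · ln(0.481481) = −0.75 · (-0.730889) = 0.5482.

0.5482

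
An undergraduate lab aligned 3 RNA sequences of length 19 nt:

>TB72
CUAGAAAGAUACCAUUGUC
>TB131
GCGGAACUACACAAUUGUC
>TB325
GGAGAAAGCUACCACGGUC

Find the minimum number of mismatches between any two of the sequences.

Pairwise Hamming distances:
  TB72 vs TB131: 7
  TB72 vs TB325: 5
  TB131 vs TB325: 9
The smallest is 5, between TB72 and TB325.

5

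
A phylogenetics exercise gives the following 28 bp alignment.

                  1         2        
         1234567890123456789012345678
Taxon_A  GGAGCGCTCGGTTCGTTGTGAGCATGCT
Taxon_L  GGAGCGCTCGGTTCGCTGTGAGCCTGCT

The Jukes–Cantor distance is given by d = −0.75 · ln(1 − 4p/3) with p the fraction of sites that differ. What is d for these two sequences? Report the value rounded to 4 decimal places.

0.0751

Differing sites — 16:T/C; 24:A/C.
p = 2/28 = 0.071429.
d = −0.75 · ln(1 − (4/3)·0.071429) = −0.75 · ln(0.904761) = −0.75 · (-0.100084) = 0.0751.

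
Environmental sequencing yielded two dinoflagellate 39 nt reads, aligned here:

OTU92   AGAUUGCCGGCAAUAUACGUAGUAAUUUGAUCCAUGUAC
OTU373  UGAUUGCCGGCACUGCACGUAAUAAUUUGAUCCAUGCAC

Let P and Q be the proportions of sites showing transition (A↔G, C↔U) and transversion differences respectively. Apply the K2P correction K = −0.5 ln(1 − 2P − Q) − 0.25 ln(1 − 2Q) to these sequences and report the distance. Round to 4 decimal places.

Mismatches occur at site 1 (A/U, transversion), site 13 (A/C, transversion), site 15 (A/G, transition), site 16 (U/C, transition), site 22 (G/A, transition), site 37 (U/C, transition).
Of the 6 differences, 4 transitions and 2 transversions over 39 sites: P = 4/39 = 0.102564, Q = 2/39 = 0.051282.
d = −0.5·ln(0.743590) − 0.25·ln(0.897436) = −0.5·(-0.296265) − 0.25·(-0.108213) = 0.1752.

0.1752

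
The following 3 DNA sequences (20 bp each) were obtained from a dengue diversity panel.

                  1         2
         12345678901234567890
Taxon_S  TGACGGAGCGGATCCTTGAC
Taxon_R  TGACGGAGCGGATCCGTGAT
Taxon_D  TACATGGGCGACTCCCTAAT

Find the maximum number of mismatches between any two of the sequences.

Pairwise Hamming distances:
  Taxon_S vs Taxon_R: 2
  Taxon_S vs Taxon_D: 10
  Taxon_R vs Taxon_D: 9
The largest is 10, between Taxon_S and Taxon_D.

10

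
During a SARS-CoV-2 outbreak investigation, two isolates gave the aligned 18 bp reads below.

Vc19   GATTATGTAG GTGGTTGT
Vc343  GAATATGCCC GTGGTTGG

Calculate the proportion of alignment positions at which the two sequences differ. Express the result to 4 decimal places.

0.2778

The sequences differ at positions 3 (T/A), 8 (T/C), 9 (A/C), 10 (G/C), 18 (T/G).
There are 5 differences over 18 sites, so p = 5/18 = 0.2778.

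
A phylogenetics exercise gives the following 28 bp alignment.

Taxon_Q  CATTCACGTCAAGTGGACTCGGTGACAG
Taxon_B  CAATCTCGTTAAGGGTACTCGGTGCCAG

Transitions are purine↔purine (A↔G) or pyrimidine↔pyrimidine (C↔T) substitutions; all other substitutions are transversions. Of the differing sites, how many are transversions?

Mismatches occur at site 3 (T↔A, transversion), site 6 (A↔T, transversion), site 10 (C↔T, transition), site 14 (T↔G, transversion), site 16 (G↔T, transversion), site 25 (A↔C, transversion).
Of the 6 differences, 1 transition and 5 transversions, so the answer is 5.

5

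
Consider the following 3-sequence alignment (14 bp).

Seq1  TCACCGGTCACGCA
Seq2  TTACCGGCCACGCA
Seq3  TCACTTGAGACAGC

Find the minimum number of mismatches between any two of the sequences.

2

Pairwise Hamming distances:
  Seq1 vs Seq2: 2
  Seq1 vs Seq3: 7
  Seq2 vs Seq3: 8
The smallest is 2, between Seq1 and Seq2.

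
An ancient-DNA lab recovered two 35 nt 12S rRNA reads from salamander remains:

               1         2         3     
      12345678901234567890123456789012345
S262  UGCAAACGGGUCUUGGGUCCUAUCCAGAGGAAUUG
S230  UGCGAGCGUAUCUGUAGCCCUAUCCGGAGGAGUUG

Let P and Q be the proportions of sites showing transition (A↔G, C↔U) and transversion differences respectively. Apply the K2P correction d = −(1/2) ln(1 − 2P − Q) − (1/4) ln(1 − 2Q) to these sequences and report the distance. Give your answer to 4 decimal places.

Differing sites — 4:A/G (Ti); 6:A/G (Ti); 9:G/U (Tv); 10:G/A (Ti); 14:U/G (Tv); 15:G/U (Tv); 16:G/A (Ti); 18:U/C (Ti); 26:A/G (Ti); 32:A/G (Ti).
Of the 10 differences, 7 transitions and 3 transversions over 35 sites: P = 7/35 = 0.200000, Q = 3/35 = 0.085714.
d = −0.5·ln(0.514286) − 0.25·ln(0.828572) = −0.5·(-0.664976) − 0.25·(-0.188052) = 0.3795.

0.3795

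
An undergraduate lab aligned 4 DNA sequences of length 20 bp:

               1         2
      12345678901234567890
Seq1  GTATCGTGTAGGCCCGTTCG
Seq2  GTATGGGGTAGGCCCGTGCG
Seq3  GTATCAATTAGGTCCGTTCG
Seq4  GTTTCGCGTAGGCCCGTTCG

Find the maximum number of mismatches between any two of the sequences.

6

Pairwise Hamming distances:
  Seq1 vs Seq2: 3
  Seq1 vs Seq3: 4
  Seq1 vs Seq4: 2
  Seq2 vs Seq3: 6
  Seq2 vs Seq4: 4
  Seq3 vs Seq4: 5
The largest is 6, between Seq2 and Seq3.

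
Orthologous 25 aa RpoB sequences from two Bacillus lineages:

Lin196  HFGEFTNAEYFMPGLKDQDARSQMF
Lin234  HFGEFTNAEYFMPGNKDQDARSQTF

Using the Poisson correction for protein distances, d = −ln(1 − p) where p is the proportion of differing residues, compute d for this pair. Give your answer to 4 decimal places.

0.0834

Mismatches occur at site 15 (L↔N), site 24 (M↔T).
p = 2/25 = 0.080000.
d = −ln(1 − 0.080000) = −ln(0.920000) = 0.0834.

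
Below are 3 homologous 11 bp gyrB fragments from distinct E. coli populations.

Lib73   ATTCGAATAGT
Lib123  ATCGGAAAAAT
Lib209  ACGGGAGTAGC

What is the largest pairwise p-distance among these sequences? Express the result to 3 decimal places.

Pairwise Hamming distances:
  Lib73 vs Lib123: 4
  Lib73 vs Lib209: 5
  Lib123 vs Lib209: 6
The largest is 6 mismatches, between Lib123 and Lib209; p = 6/11 = 0.545.

0.545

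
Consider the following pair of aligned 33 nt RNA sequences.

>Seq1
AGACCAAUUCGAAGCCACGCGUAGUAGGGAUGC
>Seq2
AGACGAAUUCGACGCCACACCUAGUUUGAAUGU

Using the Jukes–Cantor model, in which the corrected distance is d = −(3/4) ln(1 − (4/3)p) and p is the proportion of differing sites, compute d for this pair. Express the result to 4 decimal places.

0.2928

Mismatches occur at site 5 (C↔G), site 13 (A↔C), site 19 (G↔A), site 21 (G↔C), site 26 (A↔U), site 27 (G↔U), site 29 (G↔A), site 33 (C↔U).
p = 8/33 = 0.242424.
d = −0.75 · ln(1 − (4/3)·0.242424) = −0.75 · ln(0.676768) = −0.75 · (-0.390427) = 0.2928.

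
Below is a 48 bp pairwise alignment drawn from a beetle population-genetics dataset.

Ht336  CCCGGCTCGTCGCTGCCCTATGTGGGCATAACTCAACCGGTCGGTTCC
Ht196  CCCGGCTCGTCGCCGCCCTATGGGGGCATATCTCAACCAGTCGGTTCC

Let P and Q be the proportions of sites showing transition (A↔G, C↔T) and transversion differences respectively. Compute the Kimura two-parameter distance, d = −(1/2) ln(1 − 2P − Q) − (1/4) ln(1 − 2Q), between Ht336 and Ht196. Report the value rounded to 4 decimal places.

Mismatches occur at site 14 (T/C, transition), site 23 (T/G, transversion), site 31 (A/T, transversion), site 39 (G/A, transition).
Of the 4 differences, 2 transitions and 2 transversions over 48 sites: P = 2/48 = 0.041667, Q = 2/48 = 0.041667.
d = −0.5·ln(0.874999) − 0.25·ln(0.916666) = −0.5·(-0.133533) − 0.25·(-0.087012) = 0.0885.

0.0885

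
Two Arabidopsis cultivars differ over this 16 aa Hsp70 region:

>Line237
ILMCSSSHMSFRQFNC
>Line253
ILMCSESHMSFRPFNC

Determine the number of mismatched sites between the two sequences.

Mismatches occur at site 6 (S→E), site 13 (Q→P).
That gives 2 mismatches out of 16 aligned sites, so the Hamming distance is 2.

2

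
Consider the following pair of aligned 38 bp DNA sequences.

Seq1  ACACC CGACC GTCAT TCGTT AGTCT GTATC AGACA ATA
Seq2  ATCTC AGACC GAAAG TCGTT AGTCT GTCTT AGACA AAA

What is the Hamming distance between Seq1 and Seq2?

10

Mismatches occur at site 2 (C↔T), site 3 (A↔C), site 4 (C↔T), site 6 (C↔A), site 12 (T↔A), site 13 (C↔A), site 15 (T↔G), site 28 (A↔C), site 30 (C↔T), site 37 (T↔A).
That gives 10 mismatches out of 38 aligned sites, so the Hamming distance is 10.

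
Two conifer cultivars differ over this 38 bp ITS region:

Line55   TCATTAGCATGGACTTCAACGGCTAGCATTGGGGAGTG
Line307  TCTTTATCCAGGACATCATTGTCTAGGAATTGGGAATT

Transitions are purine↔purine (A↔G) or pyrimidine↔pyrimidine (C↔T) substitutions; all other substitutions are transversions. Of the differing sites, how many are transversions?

11

Mismatches occur at site 3 (A/T, transversion), site 7 (G/T, transversion), site 9 (A/C, transversion), site 10 (T/A, transversion), site 15 (T/A, transversion), site 19 (A/T, transversion), site 20 (C/T, transition), site 22 (G/T, transversion), site 27 (C/G, transversion), site 29 (T/A, transversion), site 31 (G/T, transversion), site 36 (G/A, transition), site 38 (G/T, transversion).
Of the 13 differences, 2 transitions and 11 transversions, so the answer is 11.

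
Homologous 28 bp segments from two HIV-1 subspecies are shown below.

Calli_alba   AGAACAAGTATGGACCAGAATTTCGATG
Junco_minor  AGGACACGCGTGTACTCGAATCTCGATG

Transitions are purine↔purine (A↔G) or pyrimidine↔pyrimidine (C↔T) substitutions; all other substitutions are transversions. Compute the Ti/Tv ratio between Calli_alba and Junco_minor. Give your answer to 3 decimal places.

1.667

The sequences differ at positions 3 (A/G, transition), 7 (A/C, transversion), 9 (T/C, transition), 10 (A/G, transition), 13 (G/T, transversion), 16 (C/T, transition), 17 (A/C, transversion), 22 (T/C, transition).
Of the 8 differences, 5 transitions and 3 transversions, so Ti/Tv = 5/3 = 1.667.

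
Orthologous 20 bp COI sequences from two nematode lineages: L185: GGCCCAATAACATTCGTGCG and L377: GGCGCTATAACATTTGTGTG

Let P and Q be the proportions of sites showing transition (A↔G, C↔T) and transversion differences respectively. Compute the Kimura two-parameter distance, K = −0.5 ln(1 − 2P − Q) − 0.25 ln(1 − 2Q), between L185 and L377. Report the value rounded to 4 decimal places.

0.2341

Mismatches occur at site 4 (C/G, transversion), site 6 (A/T, transversion), site 15 (C/T, transition), site 19 (C/T, transition).
Of the 4 differences, 2 transitions and 2 transversions over 20 sites: P = 2/20 = 0.100000, Q = 2/20 = 0.100000.
d = −0.5·ln(0.700000) − 0.25·ln(0.800000) = −0.5·(-0.356675) − 0.25·(-0.223144) = 0.2341.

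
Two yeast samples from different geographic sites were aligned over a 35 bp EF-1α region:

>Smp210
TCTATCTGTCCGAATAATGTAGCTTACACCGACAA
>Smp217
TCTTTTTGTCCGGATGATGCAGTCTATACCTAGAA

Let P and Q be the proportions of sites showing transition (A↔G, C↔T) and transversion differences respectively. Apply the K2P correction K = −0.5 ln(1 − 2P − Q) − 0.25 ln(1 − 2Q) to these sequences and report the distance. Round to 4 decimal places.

The sequences differ at positions 4 (A/T, transversion), 6 (C/T, transition), 13 (A/G, transition), 16 (A/G, transition), 20 (T/C, transition), 23 (C/T, transition), 24 (T/C, transition), 27 (C/T, transition), 31 (G/T, transversion), 33 (C/G, transversion).
Of the 10 differences, 7 transitions and 3 transversions over 35 sites: P = 7/35 = 0.200000, Q = 3/35 = 0.085714.
d = −0.5·ln(0.514286) − 0.25·ln(0.828572) = −0.5·(-0.664976) − 0.25·(-0.188052) = 0.3795.

0.3795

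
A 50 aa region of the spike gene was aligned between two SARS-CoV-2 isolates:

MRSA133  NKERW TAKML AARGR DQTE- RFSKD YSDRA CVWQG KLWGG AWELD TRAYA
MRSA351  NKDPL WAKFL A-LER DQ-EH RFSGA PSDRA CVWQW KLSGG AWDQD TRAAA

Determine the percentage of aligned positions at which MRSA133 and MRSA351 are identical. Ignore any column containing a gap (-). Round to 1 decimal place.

68.1%

Excluding the 3 gap columns leaves 47 comparable sites.
The sequences differ at positions 3 (E/D), 4 (R/P), 5 (W/L), 6 (T/W), 9 (M/F), 13 (R/L), 14 (G/E), 24 (K/G), 25 (D/A), 26 (Y/P), 35 (G/W), 38 (W/S), 43 (E/D), 44 (L/Q), 49 (Y/A).
32 of the 47 comparable sites match, so the percent identity is 32/47 × 100 = 68.1%.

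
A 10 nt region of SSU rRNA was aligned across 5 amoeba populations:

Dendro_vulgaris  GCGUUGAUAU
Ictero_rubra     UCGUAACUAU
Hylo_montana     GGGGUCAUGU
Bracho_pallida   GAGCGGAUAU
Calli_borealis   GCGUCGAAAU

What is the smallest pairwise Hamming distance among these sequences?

2

Pairwise Hamming distances:
  Dendro_vulgaris vs Ictero_rubra: 4
  Dendro_vulgaris vs Hylo_montana: 4
  Dendro_vulgaris vs Bracho_pallida: 3
  Dendro_vulgaris vs Calli_borealis: 2
  Ictero_rubra vs Hylo_montana: 7
  Ictero_rubra vs Bracho_pallida: 6
  Ictero_rubra vs Calli_borealis: 5
  Hylo_montana vs Bracho_pallida: 5
  Hylo_montana vs Calli_borealis: 6
  Bracho_pallida vs Calli_borealis: 4
The smallest is 2, between Dendro_vulgaris and Calli_borealis.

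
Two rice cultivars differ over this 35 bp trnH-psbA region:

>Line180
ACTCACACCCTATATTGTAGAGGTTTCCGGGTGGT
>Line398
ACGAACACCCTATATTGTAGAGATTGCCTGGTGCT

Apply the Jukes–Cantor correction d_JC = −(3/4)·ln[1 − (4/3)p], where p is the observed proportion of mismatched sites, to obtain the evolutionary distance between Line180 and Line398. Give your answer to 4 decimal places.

0.1946

Differing sites — 3:T/G; 4:C/A; 23:G/A; 26:T/G; 29:G/T; 34:G/C.
p = 6/35 = 0.171429.
d = −0.75 · ln(1 − (4/3)·0.171429) = −0.75 · ln(0.771428) = −0.75 · (-0.259512) = 0.1946.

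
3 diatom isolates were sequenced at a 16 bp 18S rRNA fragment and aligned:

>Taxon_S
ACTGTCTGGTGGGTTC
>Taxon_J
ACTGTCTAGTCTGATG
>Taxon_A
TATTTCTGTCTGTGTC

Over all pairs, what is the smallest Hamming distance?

5

Pairwise Hamming distances:
  Taxon_S vs Taxon_J: 5
  Taxon_S vs Taxon_A: 8
  Taxon_J vs Taxon_A: 11
The smallest is 5, between Taxon_S and Taxon_J.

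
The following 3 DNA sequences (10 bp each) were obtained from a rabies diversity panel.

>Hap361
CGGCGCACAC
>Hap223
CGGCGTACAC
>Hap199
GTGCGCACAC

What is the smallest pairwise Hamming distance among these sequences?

Pairwise Hamming distances:
  Hap361 vs Hap223: 1
  Hap361 vs Hap199: 2
  Hap223 vs Hap199: 3
The smallest is 1, between Hap361 and Hap223.

1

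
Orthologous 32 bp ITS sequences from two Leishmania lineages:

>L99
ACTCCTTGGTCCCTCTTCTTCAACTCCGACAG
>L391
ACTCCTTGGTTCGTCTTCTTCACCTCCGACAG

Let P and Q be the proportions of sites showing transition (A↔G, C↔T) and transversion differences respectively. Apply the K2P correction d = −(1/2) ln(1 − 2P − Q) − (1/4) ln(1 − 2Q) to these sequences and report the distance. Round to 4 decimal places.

0.1001

The sequences differ at positions 11 (C/T, transition), 13 (C/G, transversion), 23 (A/C, transversion).
Of the 3 differences, 1 transition and 2 transversions over 32 sites: P = 1/32 = 0.031250, Q = 2/32 = 0.062500.
d = −0.5·ln(0.875000) − 0.25·ln(0.875000) = −0.5·(-0.133531) − 0.25·(-0.133531) = 0.1001.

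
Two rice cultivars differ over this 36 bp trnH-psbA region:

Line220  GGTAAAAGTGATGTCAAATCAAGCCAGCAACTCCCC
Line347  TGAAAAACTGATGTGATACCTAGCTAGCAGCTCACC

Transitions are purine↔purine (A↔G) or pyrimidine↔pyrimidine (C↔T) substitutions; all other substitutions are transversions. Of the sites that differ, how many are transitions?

3

The sequences differ at positions 1 (G/T, transversion), 3 (T/A, transversion), 8 (G/C, transversion), 15 (C/G, transversion), 17 (A/T, transversion), 19 (T/C, transition), 21 (A/T, transversion), 25 (C/T, transition), 30 (A/G, transition), 34 (C/A, transversion).
Of the 10 differences, 3 transitions and 7 transversions, so the answer is 3.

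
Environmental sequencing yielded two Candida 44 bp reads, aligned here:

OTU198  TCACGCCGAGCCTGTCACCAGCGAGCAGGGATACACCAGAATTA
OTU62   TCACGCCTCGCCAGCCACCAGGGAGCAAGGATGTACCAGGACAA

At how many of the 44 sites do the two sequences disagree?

Differing sites — 8:G/T; 9:A/C; 13:T/A; 15:T/C; 22:C/G; 28:G/A; 33:A/G; 34:C/T; 40:A/G; 42:T/C; 43:T/A.
That gives 11 mismatches out of 44 aligned sites, so the Hamming distance is 11.

11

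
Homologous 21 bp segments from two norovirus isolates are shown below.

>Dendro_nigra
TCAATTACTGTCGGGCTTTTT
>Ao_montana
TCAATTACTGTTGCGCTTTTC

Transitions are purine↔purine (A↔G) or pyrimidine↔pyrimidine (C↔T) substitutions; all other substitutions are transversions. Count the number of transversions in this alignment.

The sequences differ at positions 12 (C/T, transition), 14 (G/C, transversion), 21 (T/C, transition).
Of the 3 differences, 2 transitions and 1 transversion, so the answer is 1.

1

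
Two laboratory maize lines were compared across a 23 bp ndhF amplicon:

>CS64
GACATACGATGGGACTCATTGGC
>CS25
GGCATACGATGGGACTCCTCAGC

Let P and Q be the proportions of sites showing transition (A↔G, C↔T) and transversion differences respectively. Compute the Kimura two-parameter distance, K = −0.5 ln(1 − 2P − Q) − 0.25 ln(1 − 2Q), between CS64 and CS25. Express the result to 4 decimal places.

The sequences differ at positions 2 (A/G, transition), 18 (A/C, transversion), 20 (T/C, transition), 21 (G/A, transition).
Of the 4 differences, 3 transitions and 1 transversion over 23 sites: P = 3/23 = 0.130435, Q = 1/23 = 0.043478.
d = −0.5·ln(0.695652) − 0.25·ln(0.913044) = −0.5·(-0.362906) − 0.25·(-0.090971) = 0.2042.

0.2042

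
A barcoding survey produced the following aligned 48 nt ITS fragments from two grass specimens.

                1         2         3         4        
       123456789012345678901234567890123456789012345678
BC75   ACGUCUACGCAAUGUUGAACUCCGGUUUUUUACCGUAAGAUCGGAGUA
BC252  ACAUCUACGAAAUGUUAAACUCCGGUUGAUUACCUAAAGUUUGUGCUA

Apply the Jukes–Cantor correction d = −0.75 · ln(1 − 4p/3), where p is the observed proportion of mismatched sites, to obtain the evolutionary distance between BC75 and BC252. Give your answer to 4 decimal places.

0.3041

Differing sites — 3:G/A; 10:C/A; 17:G/A; 28:U/G; 29:U/A; 35:G/U; 36:U/A; 40:A/U; 42:C/U; 44:G/U; 45:A/G; 46:G/C.
p = 12/48 = 0.250000.
d = −0.75 · ln(1 − (4/3)·0.250000) = −0.75 · ln(0.666667) = −0.75 · (-0.405465) = 0.3041.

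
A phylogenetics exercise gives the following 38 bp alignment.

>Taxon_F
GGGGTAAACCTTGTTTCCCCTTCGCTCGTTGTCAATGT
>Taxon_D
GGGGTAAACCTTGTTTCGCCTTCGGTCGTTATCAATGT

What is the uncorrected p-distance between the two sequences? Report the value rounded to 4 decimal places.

0.0789

Mismatches occur at site 18 (C↔G), site 25 (C↔G), site 31 (G↔A).
There are 3 differences over 38 sites, so p = 3/38 = 0.0789.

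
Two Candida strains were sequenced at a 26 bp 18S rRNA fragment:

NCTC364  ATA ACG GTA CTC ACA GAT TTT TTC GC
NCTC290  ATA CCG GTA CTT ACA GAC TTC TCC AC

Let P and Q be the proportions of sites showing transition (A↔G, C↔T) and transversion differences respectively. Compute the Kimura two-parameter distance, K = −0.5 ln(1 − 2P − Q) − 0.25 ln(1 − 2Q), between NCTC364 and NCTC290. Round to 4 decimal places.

0.2950

Differing sites — 4:A/C (Tv); 12:C/T (Ti); 18:T/C (Ti); 21:T/C (Ti); 23:T/C (Ti); 25:G/A (Ti).
Of the 6 differences, 5 transitions and 1 transversion over 26 sites: P = 5/26 = 0.192308, Q = 1/26 = 0.038462.
d = −0.5·ln(0.576922) − 0.25·ln(0.923076) = −0.5·(-0.550048) − 0.25·(-0.080044) = 0.2950.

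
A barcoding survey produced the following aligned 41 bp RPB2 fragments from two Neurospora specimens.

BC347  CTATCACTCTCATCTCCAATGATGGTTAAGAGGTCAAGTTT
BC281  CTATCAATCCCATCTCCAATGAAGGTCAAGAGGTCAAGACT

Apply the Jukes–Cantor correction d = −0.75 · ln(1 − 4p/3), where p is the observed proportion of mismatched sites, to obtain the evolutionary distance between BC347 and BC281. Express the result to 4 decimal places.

Mismatches occur at site 7 (C↔A), site 10 (T↔C), site 23 (T↔A), site 27 (T↔C), site 39 (T↔A), site 40 (T↔C).
p = 6/41 = 0.146341.
d = −0.75 · ln(1 − (4/3)·0.146341) = −0.75 · ln(0.804879) = −0.75 · (-0.217063) = 0.1628.

0.1628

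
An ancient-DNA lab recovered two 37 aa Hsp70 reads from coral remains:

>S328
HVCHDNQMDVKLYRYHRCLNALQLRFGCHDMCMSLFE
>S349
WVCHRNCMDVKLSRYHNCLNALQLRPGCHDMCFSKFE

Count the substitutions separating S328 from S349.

8

Mismatches occur at site 1 (H→W), site 5 (D→R), site 7 (Q→C), site 13 (Y→S), site 17 (R→N), site 26 (F→P), site 33 (M→F), site 35 (L→K).
That gives 8 mismatches out of 37 aligned sites, so the Hamming distance is 8.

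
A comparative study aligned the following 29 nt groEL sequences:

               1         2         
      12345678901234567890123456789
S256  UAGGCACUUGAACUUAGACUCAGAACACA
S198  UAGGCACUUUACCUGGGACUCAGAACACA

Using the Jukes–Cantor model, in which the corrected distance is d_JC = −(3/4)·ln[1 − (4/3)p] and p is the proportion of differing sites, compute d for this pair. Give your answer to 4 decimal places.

The sequences differ at positions 10 (G/U), 12 (A/C), 15 (U/G), 16 (A/G).
p = 4/29 = 0.137931.
d = −0.75 · ln(1 − (4/3)·0.137931) = −0.75 · ln(0.816092) = −0.75 · (-0.203228) = 0.1524.

0.1524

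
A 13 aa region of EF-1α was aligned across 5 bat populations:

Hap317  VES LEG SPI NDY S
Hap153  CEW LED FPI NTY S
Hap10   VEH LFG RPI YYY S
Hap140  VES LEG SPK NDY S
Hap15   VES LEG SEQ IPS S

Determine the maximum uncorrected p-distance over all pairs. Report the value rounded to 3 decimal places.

0.692

Pairwise Hamming distances:
  Hap317 vs Hap153: 5
  Hap317 vs Hap10: 5
  Hap317 vs Hap140: 1
  Hap317 vs Hap15: 5
  Hap153 vs Hap10: 7
  Hap153 vs Hap140: 6
  Hap153 vs Hap15: 9
  Hap10 vs Hap140: 6
  Hap10 vs Hap15: 8
  Hap140 vs Hap15: 5
The largest is 9 mismatches, between Hap153 and Hap15; p = 9/13 = 0.692.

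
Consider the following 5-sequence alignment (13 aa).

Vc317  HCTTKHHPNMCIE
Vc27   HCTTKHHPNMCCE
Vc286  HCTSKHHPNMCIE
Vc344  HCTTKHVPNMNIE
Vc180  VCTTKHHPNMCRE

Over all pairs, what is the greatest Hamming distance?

4

Pairwise Hamming distances:
  Vc317 vs Vc27: 1
  Vc317 vs Vc286: 1
  Vc317 vs Vc344: 2
  Vc317 vs Vc180: 2
  Vc27 vs Vc286: 2
  Vc27 vs Vc344: 3
  Vc27 vs Vc180: 2
  Vc286 vs Vc344: 3
  Vc286 vs Vc180: 3
  Vc344 vs Vc180: 4
The largest is 4, between Vc344 and Vc180.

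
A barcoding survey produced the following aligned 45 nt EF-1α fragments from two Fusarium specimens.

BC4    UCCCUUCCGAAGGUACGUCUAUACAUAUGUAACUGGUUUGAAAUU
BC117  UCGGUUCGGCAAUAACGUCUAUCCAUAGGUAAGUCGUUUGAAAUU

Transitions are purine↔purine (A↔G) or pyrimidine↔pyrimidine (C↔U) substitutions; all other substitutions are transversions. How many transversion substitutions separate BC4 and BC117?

10

Mismatches occur at site 3 (C/G, transversion), site 4 (C/G, transversion), site 8 (C/G, transversion), site 10 (A/C, transversion), site 12 (G/A, transition), site 13 (G/U, transversion), site 14 (U/A, transversion), site 23 (A/C, transversion), site 28 (U/G, transversion), site 33 (C/G, transversion), site 35 (G/C, transversion).
Of the 11 differences, 1 transition and 10 transversions, so the answer is 10.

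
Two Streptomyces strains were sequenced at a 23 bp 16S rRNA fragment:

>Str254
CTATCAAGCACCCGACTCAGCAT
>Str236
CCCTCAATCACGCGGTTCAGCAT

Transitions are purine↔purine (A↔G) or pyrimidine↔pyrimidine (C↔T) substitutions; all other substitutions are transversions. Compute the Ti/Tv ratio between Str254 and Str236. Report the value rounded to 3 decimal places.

1.000

The sequences differ at positions 2 (T/C, transition), 3 (A/C, transversion), 8 (G/T, transversion), 12 (C/G, transversion), 15 (A/G, transition), 16 (C/T, transition).
Of the 6 differences, 3 transitions and 3 transversions, so Ti/Tv = 3/3 = 1.000.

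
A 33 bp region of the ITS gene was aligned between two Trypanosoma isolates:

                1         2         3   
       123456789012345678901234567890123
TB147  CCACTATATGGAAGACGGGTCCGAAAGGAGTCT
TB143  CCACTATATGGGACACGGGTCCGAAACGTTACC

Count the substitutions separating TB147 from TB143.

7

The sequences differ at positions 12 (A/G), 14 (G/C), 27 (G/C), 29 (A/T), 30 (G/T), 31 (T/A), 33 (T/C).
That gives 7 mismatches out of 33 aligned sites, so the Hamming distance is 7.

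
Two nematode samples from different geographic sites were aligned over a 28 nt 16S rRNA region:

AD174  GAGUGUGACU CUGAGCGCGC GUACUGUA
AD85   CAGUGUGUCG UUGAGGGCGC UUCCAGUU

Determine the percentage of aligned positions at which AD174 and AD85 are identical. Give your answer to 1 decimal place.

The sequences differ at positions 1 (G/C), 8 (A/U), 10 (U/G), 11 (C/U), 16 (C/G), 21 (G/U), 23 (A/C), 25 (U/A), 28 (A/U).
19 of the 28 sites match, so the percent identity is 19/28 × 100 = 67.9%.

67.9%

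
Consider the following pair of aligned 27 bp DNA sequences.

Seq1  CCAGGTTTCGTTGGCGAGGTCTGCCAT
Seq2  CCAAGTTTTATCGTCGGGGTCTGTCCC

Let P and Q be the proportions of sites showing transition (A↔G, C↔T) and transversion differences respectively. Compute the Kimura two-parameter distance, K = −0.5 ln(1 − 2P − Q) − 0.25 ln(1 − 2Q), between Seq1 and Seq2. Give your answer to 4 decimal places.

Differing sites — 4:G/A (Ti); 9:C/T (Ti); 10:G/A (Ti); 12:T/C (Ti); 14:G/T (Tv); 17:A/G (Ti); 24:C/T (Ti); 26:A/C (Tv); 27:T/C (Ti).
Of the 9 differences, 7 transitions and 2 transversions over 27 sites: P = 7/27 = 0.259259, Q = 2/27 = 0.074074.
d = −0.5·ln(0.407408) − 0.25·ln(0.851852) = −0.5·(-0.897940) − 0.25·(-0.160342) = 0.4891.

0.4891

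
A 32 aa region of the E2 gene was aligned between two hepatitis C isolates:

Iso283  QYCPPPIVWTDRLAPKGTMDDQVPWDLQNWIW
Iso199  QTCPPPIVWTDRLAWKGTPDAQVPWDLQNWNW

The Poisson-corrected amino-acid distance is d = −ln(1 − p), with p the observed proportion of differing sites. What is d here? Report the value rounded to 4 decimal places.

Mismatches occur at site 2 (Y↔T), site 15 (P↔W), site 19 (M↔P), site 21 (D↔A), site 31 (I↔N).
p = 5/32 = 0.156250.
d = −ln(1 − 0.156250) = −ln(0.843750) = 0.1699.

0.1699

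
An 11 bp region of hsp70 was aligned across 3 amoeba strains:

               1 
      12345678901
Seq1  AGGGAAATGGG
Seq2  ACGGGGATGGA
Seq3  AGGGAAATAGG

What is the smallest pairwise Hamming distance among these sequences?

1

Pairwise Hamming distances:
  Seq1 vs Seq2: 4
  Seq1 vs Seq3: 1
  Seq2 vs Seq3: 5
The smallest is 1, between Seq1 and Seq3.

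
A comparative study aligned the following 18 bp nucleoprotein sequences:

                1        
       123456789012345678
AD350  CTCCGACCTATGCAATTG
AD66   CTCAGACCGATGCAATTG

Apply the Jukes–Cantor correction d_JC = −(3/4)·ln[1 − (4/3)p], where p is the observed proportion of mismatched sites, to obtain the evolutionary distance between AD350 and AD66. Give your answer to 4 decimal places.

0.1203

Differing sites — 4:C/A; 9:T/G.
p = 2/18 = 0.111111.
d = −0.75 · ln(1 − (4/3)·0.111111) = −0.75 · ln(0.851852) = −0.75 · (-0.160342) = 0.1203.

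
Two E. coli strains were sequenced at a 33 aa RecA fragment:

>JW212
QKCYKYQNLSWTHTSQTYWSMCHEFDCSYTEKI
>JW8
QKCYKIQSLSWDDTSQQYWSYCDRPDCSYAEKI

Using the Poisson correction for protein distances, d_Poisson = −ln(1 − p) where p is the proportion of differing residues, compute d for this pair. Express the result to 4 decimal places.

The sequences differ at positions 6 (Y/I), 8 (N/S), 12 (T/D), 13 (H/D), 17 (T/Q), 21 (M/Y), 23 (H/D), 24 (E/R), 25 (F/P), 30 (T/A).
p = 10/33 = 0.303030.
d = −ln(1 − 0.303030) = −ln(0.696970) = 0.3610.

0.3610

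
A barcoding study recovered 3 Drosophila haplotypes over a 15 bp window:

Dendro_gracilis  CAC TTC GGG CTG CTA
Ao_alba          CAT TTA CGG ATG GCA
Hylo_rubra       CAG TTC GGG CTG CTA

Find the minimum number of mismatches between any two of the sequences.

1

Pairwise Hamming distances:
  Dendro_gracilis vs Ao_alba: 6
  Dendro_gracilis vs Hylo_rubra: 1
  Ao_alba vs Hylo_rubra: 6
The smallest is 1, between Dendro_gracilis and Hylo_rubra.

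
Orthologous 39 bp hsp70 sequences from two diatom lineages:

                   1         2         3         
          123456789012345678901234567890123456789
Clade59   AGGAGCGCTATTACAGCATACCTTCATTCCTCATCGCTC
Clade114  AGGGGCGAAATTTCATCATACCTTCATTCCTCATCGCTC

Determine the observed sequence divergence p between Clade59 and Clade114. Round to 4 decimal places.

Differing sites — 4:A/G; 8:C/A; 9:T/A; 13:A/T; 16:G/T.
There are 5 differences over 39 sites, so p = 5/39 = 0.1282.

0.1282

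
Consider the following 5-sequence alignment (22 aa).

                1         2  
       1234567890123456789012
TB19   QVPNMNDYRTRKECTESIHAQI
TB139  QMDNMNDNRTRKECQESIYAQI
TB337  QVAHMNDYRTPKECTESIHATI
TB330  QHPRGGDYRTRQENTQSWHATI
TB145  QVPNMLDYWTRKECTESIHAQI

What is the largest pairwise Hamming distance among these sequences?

Pairwise Hamming distances:
  TB19 vs TB139: 5
  TB19 vs TB337: 4
  TB19 vs TB330: 9
  TB19 vs TB145: 2
  TB139 vs TB337: 8
  TB139 vs TB330: 13
  TB139 vs TB145: 7
  TB337 vs TB330: 10
  TB337 vs TB145: 6
  TB330 vs TB145: 10
The largest is 13, between TB139 and TB330.

13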